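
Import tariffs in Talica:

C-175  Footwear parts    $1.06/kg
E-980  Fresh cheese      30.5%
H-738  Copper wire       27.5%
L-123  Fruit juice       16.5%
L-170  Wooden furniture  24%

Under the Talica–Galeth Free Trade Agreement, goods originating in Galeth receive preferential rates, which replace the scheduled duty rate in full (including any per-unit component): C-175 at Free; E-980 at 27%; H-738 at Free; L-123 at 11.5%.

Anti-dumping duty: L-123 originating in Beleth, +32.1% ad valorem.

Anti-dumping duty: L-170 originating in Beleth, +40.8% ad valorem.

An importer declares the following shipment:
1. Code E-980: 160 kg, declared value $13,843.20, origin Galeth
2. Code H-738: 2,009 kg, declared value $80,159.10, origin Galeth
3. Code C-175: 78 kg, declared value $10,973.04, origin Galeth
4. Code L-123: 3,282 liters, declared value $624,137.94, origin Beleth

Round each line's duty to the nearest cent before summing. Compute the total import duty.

Line 1 (E-980, Galeth, 160 kg, $13,843.20):
Base rate for E-980 is 30.5%.
Origin Galeth qualifies under the Talica–Galeth agreement and E-980 is covered: preferential rate 27% applies instead.
Duty = $13,843.20 × 27% = $3,737.66.
Line 2 (H-738, Galeth, 2,009 kg, $80,159.10):
Base rate for H-738 is 27.5%.
Origin Galeth qualifies under the Talica–Galeth agreement and H-738 is covered: preferential rate Free applies instead.
Duty = $80,159.10 × 0% = $0.00.
Line 3 (C-175, Galeth, 78 kg, $10,973.04):
Base rate for C-175 is $1.06/kg.
Origin Galeth qualifies under the Talica–Galeth agreement and C-175 is covered: preferential rate Free applies instead.
Duty = $10,973.04 × 0% = $0.00.
Line 4 (L-123, Beleth, 3,282 liters, $624,137.94):
Base rate for L-123 is 16.5%.
L-123 has an FTA preferential rate, but origin Beleth is not Galeth; base rate stands.
Additional duty on L-123 from Beleth: +32.1%. Applied ad valorem rate: 16.5% + 32.1% = 48.6%.
Duty = $624,137.94 × 48.6% = $303,331.04.
Total = $3,737.66 + $0.00 + $0.00 + $303,331.04 = $307,068.70.

$307,068.70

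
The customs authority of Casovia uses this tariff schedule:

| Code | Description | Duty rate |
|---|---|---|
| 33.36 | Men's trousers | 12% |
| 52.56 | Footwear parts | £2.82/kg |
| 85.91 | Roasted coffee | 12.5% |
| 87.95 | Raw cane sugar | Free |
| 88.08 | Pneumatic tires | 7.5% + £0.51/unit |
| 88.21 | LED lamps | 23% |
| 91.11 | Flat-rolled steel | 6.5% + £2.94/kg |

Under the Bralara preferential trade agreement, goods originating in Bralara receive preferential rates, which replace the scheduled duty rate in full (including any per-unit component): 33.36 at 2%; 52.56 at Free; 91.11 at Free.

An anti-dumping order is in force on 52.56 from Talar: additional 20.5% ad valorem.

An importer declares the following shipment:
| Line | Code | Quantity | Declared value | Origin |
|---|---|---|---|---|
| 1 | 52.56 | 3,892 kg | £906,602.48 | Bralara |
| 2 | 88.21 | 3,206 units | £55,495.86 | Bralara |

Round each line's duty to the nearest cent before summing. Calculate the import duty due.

Line 1 (52.56, Bralara, 3,892 kg, £906,602.48):
Base rate for 52.56 is £2.82/kg.
Origin Bralara qualifies under the Casovia–Bralara agreement and 52.56 is covered: preferential rate Free applies instead.
The additional-duty order on 52.56 targets Talar, not Bralara; it does not apply.
Duty = £906,602.48 × 0% = £0.00.
Line 2 (88.21, Bralara, 3,206 units, £55,495.86):
Base rate for 88.21 is 23%.
Origin Bralara is the FTA partner but 88.21 is not on the preference list; base rate stands.
Duty = £55,495.86 × 23% = £12,764.05.
Total = £0.00 + £12,764.05 = £12,764.05.

£12,764.05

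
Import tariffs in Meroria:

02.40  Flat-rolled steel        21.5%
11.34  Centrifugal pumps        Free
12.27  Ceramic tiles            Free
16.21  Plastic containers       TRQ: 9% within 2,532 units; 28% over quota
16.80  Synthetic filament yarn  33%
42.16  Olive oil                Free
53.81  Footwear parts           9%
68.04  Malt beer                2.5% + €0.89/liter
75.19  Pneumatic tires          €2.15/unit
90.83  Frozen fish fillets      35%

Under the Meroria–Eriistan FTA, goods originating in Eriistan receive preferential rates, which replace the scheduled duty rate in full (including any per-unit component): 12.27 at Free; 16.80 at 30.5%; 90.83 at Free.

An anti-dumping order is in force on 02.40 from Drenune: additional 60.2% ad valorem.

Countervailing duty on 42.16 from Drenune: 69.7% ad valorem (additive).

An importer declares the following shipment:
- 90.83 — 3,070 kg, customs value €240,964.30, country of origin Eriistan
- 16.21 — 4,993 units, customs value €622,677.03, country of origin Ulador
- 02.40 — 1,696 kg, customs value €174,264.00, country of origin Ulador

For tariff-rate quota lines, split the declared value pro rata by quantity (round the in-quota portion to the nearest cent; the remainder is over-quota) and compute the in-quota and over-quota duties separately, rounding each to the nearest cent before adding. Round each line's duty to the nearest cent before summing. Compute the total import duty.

€151,820.84

Line 1 (90.83, Eriistan, 3,070 kg, €240,964.30):
Base rate for 90.83 is 35%.
Origin Eriistan qualifies under the Meroria–Eriistan agreement and 90.83 is covered: preferential rate Free applies instead.
Duty = €240,964.30 × 0% = €0.00.
Line 2 (16.21, Ulador, 4,993 units, €622,677.03):
Code 16.21 is under a tariff-rate quota (threshold 2,532 units). In-quota: 2,532 units at 9%; over-quota: 2,461 units at 28%.
Pro-rata value split: in-quota = €622,677.03 × 2,532/4,993 = €315,765.72; over-quota = €622,677.03 − €315,765.72 = €306,911.31.
In-quota duty = €315,765.72 × 9% = €28,418.91. Over-quota duty = €306,911.31 × 28% = €85,935.17.
Line duty = €28,418.91 + €85,935.17 = €114,354.08.
Line 3 (02.40, Ulador, 1,696 kg, €174,264.00):
Base rate for 02.40 is 21.5%.
The additional-duty order on 02.40 targets Drenune, not Ulador; it does not apply.
Duty = €174,264.00 × 21.5% = €37,466.76.
Total = €0.00 + €114,354.08 + €37,466.76 = €151,820.84.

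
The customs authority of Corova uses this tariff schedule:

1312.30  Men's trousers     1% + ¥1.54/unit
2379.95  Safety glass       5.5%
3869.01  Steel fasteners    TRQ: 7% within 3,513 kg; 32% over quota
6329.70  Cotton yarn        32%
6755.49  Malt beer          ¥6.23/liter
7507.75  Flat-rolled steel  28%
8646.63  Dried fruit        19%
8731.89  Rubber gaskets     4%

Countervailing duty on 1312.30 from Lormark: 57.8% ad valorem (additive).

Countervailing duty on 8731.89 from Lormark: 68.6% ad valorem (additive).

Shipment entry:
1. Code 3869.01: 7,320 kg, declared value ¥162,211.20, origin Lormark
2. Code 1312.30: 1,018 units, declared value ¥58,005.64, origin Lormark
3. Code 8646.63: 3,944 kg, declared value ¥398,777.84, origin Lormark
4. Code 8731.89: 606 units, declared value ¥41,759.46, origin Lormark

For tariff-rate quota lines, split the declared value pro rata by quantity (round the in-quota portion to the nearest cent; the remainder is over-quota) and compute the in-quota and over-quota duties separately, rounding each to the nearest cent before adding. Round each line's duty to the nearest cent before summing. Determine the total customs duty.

¥174,205.77

Line 1 (3869.01, Lormark, 7,320 kg, ¥162,211.20):
Code 3869.01 is under a tariff-rate quota (threshold 3,513 kg). In-quota: 3,513 kg at 7%; over-quota: 3,807 kg at 32%.
Pro-rata value split: in-quota = ¥162,211.20 × 3,513/7,320 = ¥77,848.08; over-quota = ¥162,211.20 − ¥77,848.08 = ¥84,363.12.
In-quota duty = ¥77,848.08 × 7% = ¥5,449.37. Over-quota duty = ¥84,363.12 × 32% = ¥26,996.20.
Line duty = ¥5,449.37 + ¥26,996.20 = ¥32,445.57.
Line 2 (1312.30, Lormark, 1,018 units, ¥58,005.64):
Base rate for 1312.30 is 1% + ¥1.54/unit.
Additional duty on 1312.30 from Lormark: +57.8%. Applied ad valorem rate: 1% + 57.8% = 58.8%.
Duty = ¥58,005.64 × 58.8% + 1,018 × ¥1.54 = ¥35,675.04.
Line 3 (8646.63, Lormark, 3,944 kg, ¥398,777.84):
Base rate for 8646.63 is 19%.
Duty = ¥398,777.84 × 19% = ¥75,767.79.
Line 4 (8731.89, Lormark, 606 units, ¥41,759.46):
Base rate for 8731.89 is 4%.
Additional duty on 8731.89 from Lormark: +68.6%. Applied ad valorem rate: 4% + 68.6% = 72.6%.
Duty = ¥41,759.46 × 72.6% = ¥30,317.37.
Total = ¥32,445.57 + ¥35,675.04 + ¥75,767.79 + ¥30,317.37 = ¥174,205.77.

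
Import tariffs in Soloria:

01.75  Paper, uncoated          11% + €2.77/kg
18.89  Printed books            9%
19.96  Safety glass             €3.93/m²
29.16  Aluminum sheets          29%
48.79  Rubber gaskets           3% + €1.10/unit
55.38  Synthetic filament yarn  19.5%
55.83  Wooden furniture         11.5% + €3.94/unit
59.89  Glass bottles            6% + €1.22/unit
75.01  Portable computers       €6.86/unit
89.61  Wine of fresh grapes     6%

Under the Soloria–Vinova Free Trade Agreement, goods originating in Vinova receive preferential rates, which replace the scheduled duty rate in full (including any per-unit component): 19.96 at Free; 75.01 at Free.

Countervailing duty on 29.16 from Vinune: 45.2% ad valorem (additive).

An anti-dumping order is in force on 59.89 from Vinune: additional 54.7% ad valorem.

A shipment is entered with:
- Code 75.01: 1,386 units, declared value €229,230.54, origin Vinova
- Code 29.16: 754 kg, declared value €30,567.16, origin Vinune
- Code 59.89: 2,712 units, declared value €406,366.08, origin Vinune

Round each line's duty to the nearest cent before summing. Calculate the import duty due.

Line 1 (75.01, Vinova, 1,386 units, €229,230.54):
Base rate for 75.01 is €6.86/unit.
Origin Vinova qualifies under the Soloria–Vinova agreement and 75.01 is covered: preferential rate Free applies instead.
Duty = €229,230.54 × 0% = €0.00.
Line 2 (29.16, Vinune, 754 kg, €30,567.16):
Base rate for 29.16 is 29%.
Additional duty on 29.16 from Vinune: +45.2%. Applied ad valorem rate: 29% + 45.2% = 74.2%.
Duty = €30,567.16 × 74.2% = €22,680.83.
Line 3 (59.89, Vinune, 2,712 units, €406,366.08):
Base rate for 59.89 is 6% + €1.22/unit.
Additional duty on 59.89 from Vinune: +54.7%. Applied ad valorem rate: 6% + 54.7% = 60.7%.
Duty = €406,366.08 × 60.7% + 2,712 × €1.22 = €249,972.85.
Total = €0.00 + €22,680.83 + €249,972.85 = €272,653.68.

€272,653.68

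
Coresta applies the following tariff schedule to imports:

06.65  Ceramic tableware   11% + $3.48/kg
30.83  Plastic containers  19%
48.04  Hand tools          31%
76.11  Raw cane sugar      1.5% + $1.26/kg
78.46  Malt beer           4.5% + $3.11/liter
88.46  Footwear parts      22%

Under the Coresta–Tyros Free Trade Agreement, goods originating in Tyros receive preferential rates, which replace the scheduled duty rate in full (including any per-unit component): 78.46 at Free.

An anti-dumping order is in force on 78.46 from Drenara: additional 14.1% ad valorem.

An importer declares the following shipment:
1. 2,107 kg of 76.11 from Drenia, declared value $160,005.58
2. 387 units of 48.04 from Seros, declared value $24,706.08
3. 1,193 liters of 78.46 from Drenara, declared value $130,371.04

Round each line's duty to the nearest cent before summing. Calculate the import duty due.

$40,673.02

Line 1 (76.11, Drenia, 2,107 kg, $160,005.58):
Base rate for 76.11 is 1.5% + $1.26/kg.
Duty = $160,005.58 × 1.5% + 2,107 × $1.26 = $5,054.90.
Line 2 (48.04, Seros, 387 units, $24,706.08):
Base rate for 48.04 is 31%.
Duty = $24,706.08 × 31% = $7,658.88.
Line 3 (78.46, Drenara, 1,193 liters, $130,371.04):
Base rate for 78.46 is 4.5% + $3.11/liter.
78.46 has an FTA preferential rate, but origin Drenara is not Tyros; base rate stands.
Additional duty on 78.46 from Drenara: +14.1%. Applied ad valorem rate: 4.5% + 14.1% = 18.6%.
Duty = $130,371.04 × 18.6% + 1,193 × $3.11 = $27,959.24.
Total = $5,054.90 + $7,658.88 + $27,959.24 = $40,673.02.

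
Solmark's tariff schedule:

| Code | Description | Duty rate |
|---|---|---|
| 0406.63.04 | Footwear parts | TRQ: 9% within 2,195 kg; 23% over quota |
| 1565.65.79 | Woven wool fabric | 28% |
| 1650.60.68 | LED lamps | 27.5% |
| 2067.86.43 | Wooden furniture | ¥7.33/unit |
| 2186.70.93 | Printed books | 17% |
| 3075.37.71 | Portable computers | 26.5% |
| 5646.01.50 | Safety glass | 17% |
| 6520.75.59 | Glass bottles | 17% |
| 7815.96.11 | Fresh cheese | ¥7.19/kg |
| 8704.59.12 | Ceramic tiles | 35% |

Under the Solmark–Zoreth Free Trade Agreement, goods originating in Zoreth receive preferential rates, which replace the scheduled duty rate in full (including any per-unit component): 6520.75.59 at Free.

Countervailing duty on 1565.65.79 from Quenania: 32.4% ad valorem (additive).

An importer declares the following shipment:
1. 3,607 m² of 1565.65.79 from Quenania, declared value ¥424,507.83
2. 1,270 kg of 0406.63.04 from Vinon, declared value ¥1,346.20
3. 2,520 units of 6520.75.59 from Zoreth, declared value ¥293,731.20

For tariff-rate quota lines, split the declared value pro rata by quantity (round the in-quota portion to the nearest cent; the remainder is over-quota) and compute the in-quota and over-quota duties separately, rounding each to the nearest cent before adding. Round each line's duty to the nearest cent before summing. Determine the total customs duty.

Line 1 (1565.65.79, Quenania, 3,607 m², ¥424,507.83):
Base rate for 1565.65.79 is 28%.
Additional duty on 1565.65.79 from Quenania: +32.4%. Applied ad valorem rate: 28% + 32.4% = 60.4%.
Duty = ¥424,507.83 × 60.4% = ¥256,402.73.
Line 2 (0406.63.04, Vinon, 1,270 kg, ¥1,346.20):
Code 0406.63.04 is under a tariff-rate quota (threshold 2,195 kg). Quantity 1,270 kg is within the quota, so the in-quota rate 9% applies to the full value.
Duty = ¥1,346.20 × 9% = ¥121.16.
Line 3 (6520.75.59, Zoreth, 2,520 units, ¥293,731.20):
Base rate for 6520.75.59 is 17%.
Origin Zoreth qualifies under the Solmark–Zoreth agreement and 6520.75.59 is covered: preferential rate Free applies instead.
Duty = ¥293,731.20 × 0% = ¥0.00.
Total = ¥256,402.73 + ¥121.16 + ¥0.00 = ¥256,523.89.

¥256,523.89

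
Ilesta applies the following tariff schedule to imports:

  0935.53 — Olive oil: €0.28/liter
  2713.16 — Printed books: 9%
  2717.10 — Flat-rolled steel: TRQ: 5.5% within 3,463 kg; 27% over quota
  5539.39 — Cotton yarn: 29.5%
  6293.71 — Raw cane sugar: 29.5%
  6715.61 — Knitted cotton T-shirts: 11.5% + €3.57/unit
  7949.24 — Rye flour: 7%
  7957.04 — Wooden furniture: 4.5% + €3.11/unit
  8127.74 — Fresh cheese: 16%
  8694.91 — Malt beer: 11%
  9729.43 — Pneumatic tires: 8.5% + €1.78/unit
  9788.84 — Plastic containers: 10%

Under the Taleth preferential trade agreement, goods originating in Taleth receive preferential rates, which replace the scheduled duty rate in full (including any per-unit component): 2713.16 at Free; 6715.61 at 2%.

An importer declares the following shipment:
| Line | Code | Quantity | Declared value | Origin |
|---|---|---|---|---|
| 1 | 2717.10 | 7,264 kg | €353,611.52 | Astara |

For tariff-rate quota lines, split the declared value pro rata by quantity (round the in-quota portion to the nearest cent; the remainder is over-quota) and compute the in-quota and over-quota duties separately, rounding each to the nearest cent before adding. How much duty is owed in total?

€59,230.66

Line 1 (2717.10, Astara, 7,264 kg, €353,611.52):
Code 2717.10 is under a tariff-rate quota (threshold 3,463 kg). In-quota: 3,463 kg at 5.5%; over-quota: 3,801 kg at 27%.
Pro-rata value split: in-quota = €353,611.52 × 3,463/7,264 = €168,578.84; over-quota = €353,611.52 − €168,578.84 = €185,032.68.
In-quota duty = €168,578.84 × 5.5% = €9,271.84. Over-quota duty = €185,032.68 × 27% = €49,958.82.
Line duty = €9,271.84 + €49,958.82 = €59,230.66.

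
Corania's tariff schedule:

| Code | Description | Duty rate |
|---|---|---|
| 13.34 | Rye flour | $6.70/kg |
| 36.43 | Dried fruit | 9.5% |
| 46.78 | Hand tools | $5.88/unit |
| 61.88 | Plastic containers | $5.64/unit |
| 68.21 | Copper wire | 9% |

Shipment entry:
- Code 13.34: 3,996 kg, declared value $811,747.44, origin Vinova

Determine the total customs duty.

Line 1 (13.34, Vinova, 3,996 kg, $811,747.44):
Base rate for 13.34 is $6.70/kg.
Duty = 3,996 × $6.70 = $26,773.20.

$26,773.20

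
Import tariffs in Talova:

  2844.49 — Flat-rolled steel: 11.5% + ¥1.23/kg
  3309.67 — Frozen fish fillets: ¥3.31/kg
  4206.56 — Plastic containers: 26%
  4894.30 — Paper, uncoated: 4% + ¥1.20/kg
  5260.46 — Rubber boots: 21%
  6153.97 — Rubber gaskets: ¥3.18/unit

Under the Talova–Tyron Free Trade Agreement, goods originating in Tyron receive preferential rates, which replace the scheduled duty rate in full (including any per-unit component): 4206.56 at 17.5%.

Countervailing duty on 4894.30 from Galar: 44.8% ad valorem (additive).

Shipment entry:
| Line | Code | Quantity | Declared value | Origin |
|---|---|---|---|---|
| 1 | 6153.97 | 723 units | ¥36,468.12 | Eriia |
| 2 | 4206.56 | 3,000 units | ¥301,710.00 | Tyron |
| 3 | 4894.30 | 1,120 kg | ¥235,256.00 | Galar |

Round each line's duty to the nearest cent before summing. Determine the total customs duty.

Line 1 (6153.97, Eriia, 723 units, ¥36,468.12):
Base rate for 6153.97 is ¥3.18/unit.
Duty = 723 × ¥3.18 = ¥2,299.14.
Line 2 (4206.56, Tyron, 3,000 units, ¥301,710.00):
Base rate for 4206.56 is 26%.
Origin Tyron qualifies under the Talova–Tyron agreement and 4206.56 is covered: preferential rate 17.5% applies instead.
Duty = ¥301,710.00 × 17.5% = ¥52,799.25.
Line 3 (4894.30, Galar, 1,120 kg, ¥235,256.00):
Base rate for 4894.30 is 4% + ¥1.20/kg.
Additional duty on 4894.30 from Galar: +44.8%. Applied ad valorem rate: 4% + 44.8% = 48.8%.
Duty = ¥235,256.00 × 48.8% + 1,120 × ¥1.20 = ¥116,148.93.
Total = ¥2,299.14 + ¥52,799.25 + ¥116,148.93 = ¥171,247.32.

¥171,247.32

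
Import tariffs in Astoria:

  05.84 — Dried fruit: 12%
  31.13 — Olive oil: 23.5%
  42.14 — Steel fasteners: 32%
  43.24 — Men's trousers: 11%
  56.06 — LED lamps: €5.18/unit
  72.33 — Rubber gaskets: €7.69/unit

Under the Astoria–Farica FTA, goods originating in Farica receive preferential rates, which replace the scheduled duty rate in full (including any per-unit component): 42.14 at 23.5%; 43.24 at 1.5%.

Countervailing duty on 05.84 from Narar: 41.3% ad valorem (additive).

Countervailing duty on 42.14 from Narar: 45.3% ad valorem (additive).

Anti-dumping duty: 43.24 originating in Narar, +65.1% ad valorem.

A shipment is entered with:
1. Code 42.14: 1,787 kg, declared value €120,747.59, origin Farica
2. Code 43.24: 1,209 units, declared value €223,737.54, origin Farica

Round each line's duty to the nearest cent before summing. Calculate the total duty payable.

€31,731.74

Line 1 (42.14, Farica, 1,787 kg, €120,747.59):
Base rate for 42.14 is 32%.
Origin Farica qualifies under the Astoria–Farica agreement and 42.14 is covered: preferential rate 23.5% applies instead.
The additional-duty order on 42.14 targets Narar, not Farica; it does not apply.
Duty = €120,747.59 × 23.5% = €28,375.68.
Line 2 (43.24, Farica, 1,209 units, €223,737.54):
Base rate for 43.24 is 11%.
Origin Farica qualifies under the Astoria–Farica agreement and 43.24 is covered: preferential rate 1.5% applies instead.
The additional-duty order on 43.24 targets Narar, not Farica; it does not apply.
Duty = €223,737.54 × 1.5% = €3,356.06.
Total = €28,375.68 + €3,356.06 = €31,731.74.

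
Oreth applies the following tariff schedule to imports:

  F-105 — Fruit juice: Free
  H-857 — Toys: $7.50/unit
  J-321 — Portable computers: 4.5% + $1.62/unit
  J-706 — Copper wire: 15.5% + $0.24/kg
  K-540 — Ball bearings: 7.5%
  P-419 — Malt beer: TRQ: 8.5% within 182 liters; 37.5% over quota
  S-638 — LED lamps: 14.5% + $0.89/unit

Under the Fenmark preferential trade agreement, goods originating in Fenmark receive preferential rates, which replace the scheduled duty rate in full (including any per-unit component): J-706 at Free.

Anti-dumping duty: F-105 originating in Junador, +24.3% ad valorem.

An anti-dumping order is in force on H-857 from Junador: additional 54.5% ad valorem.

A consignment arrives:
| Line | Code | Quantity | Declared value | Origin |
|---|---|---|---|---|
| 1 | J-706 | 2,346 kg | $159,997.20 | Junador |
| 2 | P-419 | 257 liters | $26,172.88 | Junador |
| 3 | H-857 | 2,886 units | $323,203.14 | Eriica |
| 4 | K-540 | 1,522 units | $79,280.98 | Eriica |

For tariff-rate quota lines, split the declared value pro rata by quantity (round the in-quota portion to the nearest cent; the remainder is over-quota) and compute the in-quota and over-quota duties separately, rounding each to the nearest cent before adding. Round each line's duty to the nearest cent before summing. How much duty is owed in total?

$57,393.39

Line 1 (J-706, Junador, 2,346 kg, $159,997.20):
Base rate for J-706 is 15.5% + $0.24/kg.
J-706 has an FTA preferential rate, but origin Junador is not Fenmark; base rate stands.
Duty = $159,997.20 × 15.5% + 2,346 × $0.24 = $25,362.61.
Line 2 (P-419, Junador, 257 liters, $26,172.88):
Code P-419 is under a tariff-rate quota (threshold 182 liters). In-quota: 182 liters at 8.5%; over-quota: 75 liters at 37.5%.
Pro-rata value split: in-quota = $26,172.88 × 182/257 = $18,534.88; over-quota = $26,172.88 − $18,534.88 = $7,638.00.
In-quota duty = $18,534.88 × 8.5% = $1,575.46. Over-quota duty = $7,638.00 × 37.5% = $2,864.25.
Line duty = $1,575.46 + $2,864.25 = $4,439.71.
Line 3 (H-857, Eriica, 2,886 units, $323,203.14):
Base rate for H-857 is $7.50/unit.
The additional-duty order on H-857 targets Junador, not Eriica; it does not apply.
Duty = 2,886 × $7.50 = $21,645.00.
Line 4 (K-540, Eriica, 1,522 units, $79,280.98):
Base rate for K-540 is 7.5%.
Duty = $79,280.98 × 7.5% = $5,946.07.
Total = $25,362.61 + $4,439.71 + $21,645.00 + $5,946.07 = $57,393.39.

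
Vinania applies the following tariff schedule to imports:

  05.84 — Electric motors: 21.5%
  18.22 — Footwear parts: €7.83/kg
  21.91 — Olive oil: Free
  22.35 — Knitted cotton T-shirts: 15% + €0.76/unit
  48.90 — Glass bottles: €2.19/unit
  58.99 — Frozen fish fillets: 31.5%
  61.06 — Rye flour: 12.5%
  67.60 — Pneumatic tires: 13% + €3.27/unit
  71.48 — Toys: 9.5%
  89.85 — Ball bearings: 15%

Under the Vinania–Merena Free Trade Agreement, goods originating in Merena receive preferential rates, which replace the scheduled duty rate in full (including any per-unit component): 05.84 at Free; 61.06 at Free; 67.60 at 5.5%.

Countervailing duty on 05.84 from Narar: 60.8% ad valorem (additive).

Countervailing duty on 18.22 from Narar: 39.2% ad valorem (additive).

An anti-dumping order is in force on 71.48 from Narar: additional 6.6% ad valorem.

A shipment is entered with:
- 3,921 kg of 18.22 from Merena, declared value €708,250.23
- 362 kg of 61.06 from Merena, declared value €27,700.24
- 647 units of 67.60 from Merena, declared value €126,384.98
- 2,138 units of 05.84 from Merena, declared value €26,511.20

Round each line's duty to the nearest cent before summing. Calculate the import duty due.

€37,652.60

Line 1 (18.22, Merena, 3,921 kg, €708,250.23):
Base rate for 18.22 is €7.83/kg.
Origin Merena is the FTA partner but 18.22 is not on the preference list; base rate stands.
The additional-duty order on 18.22 targets Narar, not Merena; it does not apply.
Duty = 3,921 × €7.83 = €30,701.43.
Line 2 (61.06, Merena, 362 kg, €27,700.24):
Base rate for 61.06 is 12.5%.
Origin Merena qualifies under the Vinania–Merena agreement and 61.06 is covered: preferential rate Free applies instead.
Duty = €27,700.24 × 0% = €0.00.
Line 3 (67.60, Merena, 647 units, €126,384.98):
Base rate for 67.60 is 13% + €3.27/unit.
Origin Merena qualifies under the Vinania–Merena agreement and 67.60 is covered: preferential rate 5.5% applies instead.
Duty = €126,384.98 × 5.5% = €6,951.17.
Line 4 (05.84, Merena, 2,138 units, €26,511.20):
Base rate for 05.84 is 21.5%.
Origin Merena qualifies under the Vinania–Merena agreement and 05.84 is covered: preferential rate Free applies instead.
The additional-duty order on 05.84 targets Narar, not Merena; it does not apply.
Duty = €26,511.20 × 0% = €0.00.
Total = €30,701.43 + €0.00 + €6,951.17 + €0.00 = €37,652.60.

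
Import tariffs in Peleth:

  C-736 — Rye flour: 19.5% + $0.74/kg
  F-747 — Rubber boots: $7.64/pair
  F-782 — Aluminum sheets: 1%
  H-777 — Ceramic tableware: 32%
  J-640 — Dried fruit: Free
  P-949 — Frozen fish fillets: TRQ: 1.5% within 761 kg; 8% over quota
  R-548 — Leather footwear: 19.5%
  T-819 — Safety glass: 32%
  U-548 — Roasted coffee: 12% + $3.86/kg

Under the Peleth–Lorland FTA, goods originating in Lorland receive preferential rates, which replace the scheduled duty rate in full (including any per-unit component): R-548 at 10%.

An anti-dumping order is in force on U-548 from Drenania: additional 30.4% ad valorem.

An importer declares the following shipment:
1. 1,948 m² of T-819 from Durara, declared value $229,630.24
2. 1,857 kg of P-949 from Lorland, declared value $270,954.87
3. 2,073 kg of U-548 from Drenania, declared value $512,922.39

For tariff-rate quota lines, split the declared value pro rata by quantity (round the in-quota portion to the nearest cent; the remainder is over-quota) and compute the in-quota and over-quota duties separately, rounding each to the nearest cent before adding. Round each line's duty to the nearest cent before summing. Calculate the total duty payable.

Line 1 (T-819, Durara, 1,948 m², $229,630.24):
Base rate for T-819 is 32%.
Duty = $229,630.24 × 32% = $73,481.68.
Line 2 (P-949, Lorland, 1,857 kg, $270,954.87):
Code P-949 is under a tariff-rate quota (threshold 761 kg). In-quota: 761 kg at 1.5%; over-quota: 1,096 kg at 8%.
Pro-rata value split: in-quota = $270,954.87 × 761/1,857 = $111,037.51; over-quota = $270,954.87 − $111,037.51 = $159,917.36.
In-quota duty = $111,037.51 × 1.5% = $1,665.56. Over-quota duty = $159,917.36 × 8% = $12,793.39.
Line duty = $1,665.56 + $12,793.39 = $14,458.95.
Line 3 (U-548, Drenania, 2,073 kg, $512,922.39):
Base rate for U-548 is 12% + $3.86/kg.
Additional duty on U-548 from Drenania: +30.4%. Applied ad valorem rate: 12% + 30.4% = 42.4%.
Duty = $512,922.39 × 42.4% + 2,073 × $3.86 = $225,480.87.
Total = $73,481.68 + $14,458.95 + $225,480.87 = $313,421.50.

$313,421.50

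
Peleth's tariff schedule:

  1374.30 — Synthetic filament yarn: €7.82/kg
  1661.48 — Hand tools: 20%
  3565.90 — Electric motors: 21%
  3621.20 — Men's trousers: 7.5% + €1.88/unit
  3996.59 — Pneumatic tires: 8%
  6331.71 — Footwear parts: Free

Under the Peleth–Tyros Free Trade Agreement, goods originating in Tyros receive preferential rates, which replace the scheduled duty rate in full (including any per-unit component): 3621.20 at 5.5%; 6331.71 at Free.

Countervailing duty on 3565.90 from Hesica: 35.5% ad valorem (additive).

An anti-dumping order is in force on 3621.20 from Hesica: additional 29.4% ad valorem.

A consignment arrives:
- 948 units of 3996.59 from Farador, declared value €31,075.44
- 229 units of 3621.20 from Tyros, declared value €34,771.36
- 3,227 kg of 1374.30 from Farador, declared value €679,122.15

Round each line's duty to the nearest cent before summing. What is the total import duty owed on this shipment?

Line 1 (3996.59, Farador, 948 units, €31,075.44):
Base rate for 3996.59 is 8%.
Duty = €31,075.44 × 8% = €2,486.04.
Line 2 (3621.20, Tyros, 229 units, €34,771.36):
Base rate for 3621.20 is 7.5% + €1.88/unit.
Origin Tyros qualifies under the Peleth–Tyros agreement and 3621.20 is covered: preferential rate 5.5% applies instead.
The additional-duty order on 3621.20 targets Hesica, not Tyros; it does not apply.
Duty = €34,771.36 × 5.5% = €1,912.42.
Line 3 (1374.30, Farador, 3,227 kg, €679,122.15):
Base rate for 1374.30 is €7.82/kg.
Duty = 3,227 × €7.82 = €25,235.14.
Total = €2,486.04 + €1,912.42 + €25,235.14 = €29,633.60.

€29,633.60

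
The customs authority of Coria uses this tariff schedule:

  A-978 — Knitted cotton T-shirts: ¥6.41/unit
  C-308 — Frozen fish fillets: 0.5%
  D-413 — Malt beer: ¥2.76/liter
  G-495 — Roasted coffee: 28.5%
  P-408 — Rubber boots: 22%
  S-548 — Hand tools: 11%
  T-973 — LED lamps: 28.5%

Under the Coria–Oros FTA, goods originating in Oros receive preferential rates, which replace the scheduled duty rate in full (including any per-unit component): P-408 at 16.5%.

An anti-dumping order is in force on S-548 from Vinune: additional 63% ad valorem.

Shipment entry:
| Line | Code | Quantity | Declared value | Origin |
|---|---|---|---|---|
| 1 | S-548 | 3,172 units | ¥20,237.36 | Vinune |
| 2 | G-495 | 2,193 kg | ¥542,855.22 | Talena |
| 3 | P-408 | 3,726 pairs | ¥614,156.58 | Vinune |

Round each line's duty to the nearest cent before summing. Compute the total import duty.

¥304,803.84

Line 1 (S-548, Vinune, 3,172 units, ¥20,237.36):
Base rate for S-548 is 11%.
Additional duty on S-548 from Vinune: +63%. Applied ad valorem rate: 11% + 63% = 74%.
Duty = ¥20,237.36 × 74% = ¥14,975.65.
Line 2 (G-495, Talena, 2,193 kg, ¥542,855.22):
Base rate for G-495 is 28.5%.
Duty = ¥542,855.22 × 28.5% = ¥154,713.74.
Line 3 (P-408, Vinune, 3,726 pairs, ¥614,156.58):
Base rate for P-408 is 22%.
P-408 has an FTA preferential rate, but origin Vinune is not Oros; base rate stands.
Duty = ¥614,156.58 × 22% = ¥135,114.45.
Total = ¥14,975.65 + ¥154,713.74 + ¥135,114.45 = ¥304,803.84.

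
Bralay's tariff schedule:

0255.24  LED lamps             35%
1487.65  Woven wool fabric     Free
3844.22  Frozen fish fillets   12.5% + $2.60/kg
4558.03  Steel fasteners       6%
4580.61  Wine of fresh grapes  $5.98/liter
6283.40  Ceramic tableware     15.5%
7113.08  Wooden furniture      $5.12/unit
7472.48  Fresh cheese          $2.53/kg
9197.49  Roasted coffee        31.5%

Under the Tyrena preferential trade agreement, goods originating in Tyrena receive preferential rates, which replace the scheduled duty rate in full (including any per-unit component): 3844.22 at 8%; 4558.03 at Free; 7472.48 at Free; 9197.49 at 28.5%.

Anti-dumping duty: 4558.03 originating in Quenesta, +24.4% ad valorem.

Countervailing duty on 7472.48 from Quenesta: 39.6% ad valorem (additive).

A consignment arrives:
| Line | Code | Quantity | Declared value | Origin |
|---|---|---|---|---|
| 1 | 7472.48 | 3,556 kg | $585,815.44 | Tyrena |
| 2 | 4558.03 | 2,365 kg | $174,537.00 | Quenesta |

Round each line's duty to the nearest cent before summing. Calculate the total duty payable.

Line 1 (7472.48, Tyrena, 3,556 kg, $585,815.44):
Base rate for 7472.48 is $2.53/kg.
Origin Tyrena qualifies under the Bralay–Tyrena agreement and 7472.48 is covered: preferential rate Free applies instead.
The additional-duty order on 7472.48 targets Quenesta, not Tyrena; it does not apply.
Duty = $585,815.44 × 0% = $0.00.
Line 2 (4558.03, Quenesta, 2,365 kg, $174,537.00):
Base rate for 4558.03 is 6%.
4558.03 has an FTA preferential rate, but origin Quenesta is not Tyrena; base rate stands.
Additional duty on 4558.03 from Quenesta: +24.4%. Applied ad valorem rate: 6% + 24.4% = 30.4%.
Duty = $174,537.00 × 30.4% = $53,059.25.
Total = $0.00 + $53,059.25 = $53,059.25.

$53,059.25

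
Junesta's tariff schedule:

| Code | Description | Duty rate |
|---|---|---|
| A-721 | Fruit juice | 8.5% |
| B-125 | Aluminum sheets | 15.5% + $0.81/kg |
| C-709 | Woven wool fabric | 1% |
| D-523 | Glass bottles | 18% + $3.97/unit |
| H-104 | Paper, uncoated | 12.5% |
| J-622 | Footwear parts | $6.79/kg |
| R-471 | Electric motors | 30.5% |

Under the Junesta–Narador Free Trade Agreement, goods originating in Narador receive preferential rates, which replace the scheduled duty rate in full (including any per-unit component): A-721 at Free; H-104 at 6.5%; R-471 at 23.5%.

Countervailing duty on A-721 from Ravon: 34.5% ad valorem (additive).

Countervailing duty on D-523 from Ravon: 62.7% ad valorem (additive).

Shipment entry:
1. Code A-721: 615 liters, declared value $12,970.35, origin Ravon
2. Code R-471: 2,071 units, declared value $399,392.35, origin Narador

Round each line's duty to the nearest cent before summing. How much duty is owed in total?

$99,434.45

Line 1 (A-721, Ravon, 615 liters, $12,970.35):
Base rate for A-721 is 8.5%.
A-721 has an FTA preferential rate, but origin Ravon is not Narador; base rate stands.
Additional duty on A-721 from Ravon: +34.5%. Applied ad valorem rate: 8.5% + 34.5% = 43%.
Duty = $12,970.35 × 43% = $5,577.25.
Line 2 (R-471, Narador, 2,071 units, $399,392.35):
Base rate for R-471 is 30.5%.
Origin Narador qualifies under the Junesta–Narador agreement and R-471 is covered: preferential rate 23.5% applies instead.
Duty = $399,392.35 × 23.5% = $93,857.20.
Total = $5,577.25 + $93,857.20 = $99,434.45.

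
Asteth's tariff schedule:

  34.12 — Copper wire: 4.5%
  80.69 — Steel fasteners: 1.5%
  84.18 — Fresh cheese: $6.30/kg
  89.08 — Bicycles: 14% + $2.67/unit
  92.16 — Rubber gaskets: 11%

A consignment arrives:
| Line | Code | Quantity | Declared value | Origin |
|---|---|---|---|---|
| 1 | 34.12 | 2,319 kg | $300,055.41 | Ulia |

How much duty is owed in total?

$13,502.49

Line 1 (34.12, Ulia, 2,319 kg, $300,055.41):
Base rate for 34.12 is 4.5%.
Duty = $300,055.41 × 4.5% = $13,502.49.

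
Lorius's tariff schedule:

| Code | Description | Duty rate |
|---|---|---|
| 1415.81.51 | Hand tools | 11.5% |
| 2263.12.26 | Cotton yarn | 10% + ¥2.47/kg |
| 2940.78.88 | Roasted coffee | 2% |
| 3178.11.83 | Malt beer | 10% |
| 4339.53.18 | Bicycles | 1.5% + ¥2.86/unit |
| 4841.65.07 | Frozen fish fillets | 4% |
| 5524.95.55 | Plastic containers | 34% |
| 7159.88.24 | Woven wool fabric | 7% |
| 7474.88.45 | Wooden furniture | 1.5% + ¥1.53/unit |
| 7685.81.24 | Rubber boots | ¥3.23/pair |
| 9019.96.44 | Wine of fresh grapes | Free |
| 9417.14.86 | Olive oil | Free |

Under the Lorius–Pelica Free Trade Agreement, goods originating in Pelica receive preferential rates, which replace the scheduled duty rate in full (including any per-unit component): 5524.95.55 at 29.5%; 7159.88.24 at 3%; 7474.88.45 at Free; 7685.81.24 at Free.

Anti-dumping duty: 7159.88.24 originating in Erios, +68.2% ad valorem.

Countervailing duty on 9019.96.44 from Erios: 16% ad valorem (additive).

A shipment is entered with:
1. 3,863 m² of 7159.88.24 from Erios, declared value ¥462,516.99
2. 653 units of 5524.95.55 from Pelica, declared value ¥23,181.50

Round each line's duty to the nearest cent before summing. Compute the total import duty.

¥354,651.32

Line 1 (7159.88.24, Erios, 3,863 m², ¥462,516.99):
Base rate for 7159.88.24 is 7%.
7159.88.24 has an FTA preferential rate, but origin Erios is not Pelica; base rate stands.
Additional duty on 7159.88.24 from Erios: +68.2%. Applied ad valorem rate: 7% + 68.2% = 75.2%.
Duty = ¥462,516.99 × 75.2% = ¥347,812.78.
Line 2 (5524.95.55, Pelica, 653 units, ¥23,181.50):
Base rate for 5524.95.55 is 34%.
Origin Pelica qualifies under the Lorius–Pelica agreement and 5524.95.55 is covered: preferential rate 29.5% applies instead.
Duty = ¥23,181.50 × 29.5% = ¥6,838.54.
Total = ¥347,812.78 + ¥6,838.54 = ¥354,651.32.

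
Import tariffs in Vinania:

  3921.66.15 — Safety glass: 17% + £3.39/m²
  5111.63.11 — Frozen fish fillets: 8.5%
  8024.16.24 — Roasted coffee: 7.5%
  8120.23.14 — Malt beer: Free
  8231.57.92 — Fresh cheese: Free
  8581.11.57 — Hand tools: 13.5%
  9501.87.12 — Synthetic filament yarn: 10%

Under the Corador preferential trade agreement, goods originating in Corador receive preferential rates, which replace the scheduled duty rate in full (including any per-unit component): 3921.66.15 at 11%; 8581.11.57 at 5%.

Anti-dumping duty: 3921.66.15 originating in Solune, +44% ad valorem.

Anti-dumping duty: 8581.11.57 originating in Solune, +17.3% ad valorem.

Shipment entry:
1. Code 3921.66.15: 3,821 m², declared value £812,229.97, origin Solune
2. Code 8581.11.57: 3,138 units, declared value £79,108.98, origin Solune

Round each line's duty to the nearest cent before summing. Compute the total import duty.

Line 1 (3921.66.15, Solune, 3,821 m², £812,229.97):
Base rate for 3921.66.15 is 17% + £3.39/m².
3921.66.15 has an FTA preferential rate, but origin Solune is not Corador; base rate stands.
Additional duty on 3921.66.15 from Solune: +44%. Applied ad valorem rate: 17% + 44% = 61%.
Duty = £812,229.97 × 61% + 3,821 × £3.39 = £508,413.47.
Line 2 (8581.11.57, Solune, 3,138 units, £79,108.98):
Base rate for 8581.11.57 is 13.5%.
8581.11.57 has an FTA preferential rate, but origin Solune is not Corador; base rate stands.
Additional duty on 8581.11.57 from Solune: +17.3%. Applied ad valorem rate: 13.5% + 17.3% = 30.8%.
Duty = £79,108.98 × 30.8% = £24,365.57.
Total = £508,413.47 + £24,365.57 = £532,779.04.

£532,779.04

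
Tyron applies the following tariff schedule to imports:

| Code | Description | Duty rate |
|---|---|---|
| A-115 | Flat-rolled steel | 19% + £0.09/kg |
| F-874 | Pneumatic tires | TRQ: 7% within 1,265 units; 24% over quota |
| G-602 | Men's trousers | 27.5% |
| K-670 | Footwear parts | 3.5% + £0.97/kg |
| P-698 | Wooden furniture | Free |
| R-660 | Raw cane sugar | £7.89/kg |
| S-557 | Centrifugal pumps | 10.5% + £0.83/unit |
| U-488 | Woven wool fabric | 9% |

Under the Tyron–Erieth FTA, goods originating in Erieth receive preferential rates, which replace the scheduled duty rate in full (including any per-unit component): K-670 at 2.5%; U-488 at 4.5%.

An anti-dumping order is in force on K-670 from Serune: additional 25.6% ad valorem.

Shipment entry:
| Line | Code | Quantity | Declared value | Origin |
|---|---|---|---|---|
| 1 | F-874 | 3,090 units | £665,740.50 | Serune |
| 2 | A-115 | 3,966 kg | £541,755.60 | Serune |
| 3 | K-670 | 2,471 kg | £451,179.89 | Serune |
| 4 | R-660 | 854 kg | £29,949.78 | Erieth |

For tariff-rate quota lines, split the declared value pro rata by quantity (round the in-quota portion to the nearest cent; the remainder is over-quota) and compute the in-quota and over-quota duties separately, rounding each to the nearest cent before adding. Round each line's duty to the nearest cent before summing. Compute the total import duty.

£357,163.98

Line 1 (F-874, Serune, 3,090 units, £665,740.50):
Code F-874 is under a tariff-rate quota (threshold 1,265 units). In-quota: 1,265 units at 7%; over-quota: 1,825 units at 24%.
Pro-rata value split: in-quota = £665,740.50 × 1,265/3,090 = £272,544.25; over-quota = £665,740.50 − £272,544.25 = £393,196.25.
In-quota duty = £272,544.25 × 7% = £19,078.10. Over-quota duty = £393,196.25 × 24% = £94,367.10.
Line duty = £19,078.10 + £94,367.10 = £113,445.20.
Line 2 (A-115, Serune, 3,966 kg, £541,755.60):
Base rate for A-115 is 19% + £0.09/kg.
Duty = £541,755.60 × 19% + 3,966 × £0.09 = £103,290.50.
Line 3 (K-670, Serune, 2,471 kg, £451,179.89):
Base rate for K-670 is 3.5% + £0.97/kg.
K-670 has an FTA preferential rate, but origin Serune is not Erieth; base rate stands.
Additional duty on K-670 from Serune: +25.6%. Applied ad valorem rate: 3.5% + 25.6% = 29.1%.
Duty = £451,179.89 × 29.1% + 2,471 × £0.97 = £133,690.22.
Line 4 (R-660, Erieth, 854 kg, £29,949.78):
Base rate for R-660 is £7.89/kg.
Origin Erieth is the FTA partner but R-660 is not on the preference list; base rate stands.
Duty = 854 × £7.89 = £6,738.06.
Total = £113,445.20 + £103,290.50 + £133,690.22 + £6,738.06 = £357,163.98.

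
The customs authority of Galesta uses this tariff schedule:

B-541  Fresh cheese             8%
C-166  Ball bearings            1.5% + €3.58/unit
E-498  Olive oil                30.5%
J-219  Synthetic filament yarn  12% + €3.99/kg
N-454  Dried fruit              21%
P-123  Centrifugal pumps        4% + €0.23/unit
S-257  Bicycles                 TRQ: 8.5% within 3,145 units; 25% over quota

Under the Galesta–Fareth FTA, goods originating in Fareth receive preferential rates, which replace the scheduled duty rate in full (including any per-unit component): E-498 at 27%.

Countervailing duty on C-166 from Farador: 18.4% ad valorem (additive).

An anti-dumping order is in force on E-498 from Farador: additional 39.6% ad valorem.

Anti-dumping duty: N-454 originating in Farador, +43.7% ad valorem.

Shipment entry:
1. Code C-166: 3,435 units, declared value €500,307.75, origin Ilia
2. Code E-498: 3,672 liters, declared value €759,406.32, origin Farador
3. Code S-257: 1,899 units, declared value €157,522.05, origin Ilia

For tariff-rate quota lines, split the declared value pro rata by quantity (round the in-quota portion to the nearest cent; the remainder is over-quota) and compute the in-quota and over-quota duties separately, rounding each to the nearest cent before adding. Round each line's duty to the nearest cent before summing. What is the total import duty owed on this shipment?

Line 1 (C-166, Ilia, 3,435 units, €500,307.75):
Base rate for C-166 is 1.5% + €3.58/unit.
The additional-duty order on C-166 targets Farador, not Ilia; it does not apply.
Duty = €500,307.75 × 1.5% + 3,435 × €3.58 = €19,801.92.
Line 2 (E-498, Farador, 3,672 liters, €759,406.32):
Base rate for E-498 is 30.5%.
E-498 has an FTA preferential rate, but origin Farador is not Fareth; base rate stands.
Additional duty on E-498 from Farador: +39.6%. Applied ad valorem rate: 30.5% + 39.6% = 70.1%.
Duty = €759,406.32 × 70.1% = €532,343.83.
Line 3 (S-257, Ilia, 1,899 units, €157,522.05):
Code S-257 is under a tariff-rate quota (threshold 3,145 units). Quantity 1,899 units is within the quota, so the in-quota rate 8.5% applies to the full value.
Duty = €157,522.05 × 8.5% = €13,389.37.
Total = €19,801.92 + €532,343.83 + €13,389.37 = €565,535.12.

€565,535.12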